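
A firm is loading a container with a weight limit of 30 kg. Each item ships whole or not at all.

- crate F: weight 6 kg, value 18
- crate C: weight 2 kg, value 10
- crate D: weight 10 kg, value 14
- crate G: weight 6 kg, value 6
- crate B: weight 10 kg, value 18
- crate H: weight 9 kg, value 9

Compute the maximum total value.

60

Allowing fractional choices, the relaxed optimum would be about 62.0, but items are indivisible.
crate F + crate C + crate B + crate H: weight 6 + 2 + 10 + 9 = 27 ≤ 30, value 18 + 10 + 18 + 9 = 55.
crate F + crate C + crate D + crate B: weight 6 + 2 + 10 + 10 = 28 ≤ 30, value 18 + 10 + 14 + 18 = 60.
Best is crate F, crate C, crate D, and crate B with total value 60.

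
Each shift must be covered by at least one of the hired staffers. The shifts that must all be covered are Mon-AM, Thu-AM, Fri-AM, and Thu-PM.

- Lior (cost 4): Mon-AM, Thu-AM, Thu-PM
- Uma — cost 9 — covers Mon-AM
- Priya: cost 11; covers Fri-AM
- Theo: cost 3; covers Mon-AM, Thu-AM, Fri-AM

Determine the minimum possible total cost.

7

This is an integer covering problem.
Choose Lior and Theo: together they cover Mon-AM, Thu-AM, Fri-AM, Thu-PM — every shift.
Total cost: 4 + 3 = 7.
No cover costs less than 7.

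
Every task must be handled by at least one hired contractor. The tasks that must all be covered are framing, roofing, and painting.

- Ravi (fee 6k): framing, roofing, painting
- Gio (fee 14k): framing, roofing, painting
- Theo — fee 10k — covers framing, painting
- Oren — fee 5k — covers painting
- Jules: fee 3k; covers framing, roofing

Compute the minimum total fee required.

6

The greedy cost-per-new-task heuristic would pick Jules and Oren for 8, but a cheaper cover exists.
Ravi alone covers framing, roofing, painting — every task.
Total fee: 6.
No cover costs less than 6.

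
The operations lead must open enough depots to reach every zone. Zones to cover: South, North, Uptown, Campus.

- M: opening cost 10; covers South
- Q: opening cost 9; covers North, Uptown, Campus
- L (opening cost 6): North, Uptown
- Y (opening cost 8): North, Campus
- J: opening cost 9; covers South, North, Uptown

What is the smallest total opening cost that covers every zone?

17

The greedy cost-per-new-zone heuristic would pick Q and J for 18, but a cheaper cover exists.
Choose Y and J: together they cover South, North, Uptown, Campus — every zone.
Total opening cost: 8 + 9 = 17.
No cover costs less than 17.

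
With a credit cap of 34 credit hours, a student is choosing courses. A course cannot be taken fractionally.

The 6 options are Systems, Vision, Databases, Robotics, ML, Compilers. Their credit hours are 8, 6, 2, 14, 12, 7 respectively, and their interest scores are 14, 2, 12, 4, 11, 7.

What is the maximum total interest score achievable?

Allowing fractional choices, the relaxed optimum would be about 45.7, but courses are indivisible.
Systems + Databases + ML + Compilers: credit hours 8 + 2 + 12 + 7 = 29 ≤ 34, interest score 14 + 12 + 11 + 7 = 44.
Systems + Vision + Databases + ML: credit hours 8 + 6 + 2 + 12 = 28 ≤ 34, interest score 14 + 2 + 12 + 11 = 39.
Systems + Databases + ML: credit hours 8 + 2 + 12 = 22 ≤ 34, interest score 14 + 12 + 11 = 37.
Best is Systems, Databases, ML, and Compilers with total interest score 44.

44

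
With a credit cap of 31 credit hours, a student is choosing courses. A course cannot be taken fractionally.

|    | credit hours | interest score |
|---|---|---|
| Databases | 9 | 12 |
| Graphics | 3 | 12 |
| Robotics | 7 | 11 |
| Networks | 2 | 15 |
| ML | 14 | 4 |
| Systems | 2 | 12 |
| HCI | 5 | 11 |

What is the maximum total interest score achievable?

Allowing fractional choices, the relaxed optimum would be about 73.9, but courses are indivisible.
Databases + Graphics + Networks + Systems + HCI: credit hours 9 + 3 + 2 + 2 + 5 = 21 ≤ 31, interest score 12 + 12 + 15 + 12 + 11 = 62.
Databases + Graphics + Robotics + Networks + Systems: credit hours 9 + 3 + 7 + 2 + 2 = 23 ≤ 31, interest score 12 + 12 + 11 + 15 + 12 = 62.
Databases + Graphics + Robotics + Networks + Systems + HCI: credit hours 9 + 3 + 7 + 2 + 2 + 5 = 28 ≤ 31, interest score 12 + 12 + 11 + 15 + 12 + 11 = 73.
Best is Databases, Graphics, Robotics, Networks, Systems, and HCI with total interest score 73.

73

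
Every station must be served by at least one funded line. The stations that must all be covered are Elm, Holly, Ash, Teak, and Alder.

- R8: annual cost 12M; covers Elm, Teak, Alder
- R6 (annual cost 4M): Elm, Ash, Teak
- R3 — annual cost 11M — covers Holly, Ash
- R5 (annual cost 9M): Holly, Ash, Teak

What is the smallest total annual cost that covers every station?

21

The greedy cost-per-new-station heuristic would pick R6, R5, and R8 for 25, but a cheaper cover exists.
Choose R8 and R5: together they cover Elm, Holly, Ash, Teak, Alder — every station.
Total annual cost: 12 + 9 = 21.
No cover costs less than 21.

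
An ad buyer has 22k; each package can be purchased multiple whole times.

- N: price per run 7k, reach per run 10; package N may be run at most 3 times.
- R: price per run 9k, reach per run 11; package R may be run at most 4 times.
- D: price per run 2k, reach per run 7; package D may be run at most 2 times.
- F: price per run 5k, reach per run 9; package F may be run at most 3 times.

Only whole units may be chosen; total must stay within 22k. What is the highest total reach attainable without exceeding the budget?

42

This is a bounded integer knapsack.
D has the best ratio (7/2); taking only D gives at most 2×7 = 14 (stopped by the supply cap of 2).
Mixing does better — 1×N, 2×D, and 2×F: price 21 ≤ 22, reach 1·10 + 2·7 + 2·9 = 42.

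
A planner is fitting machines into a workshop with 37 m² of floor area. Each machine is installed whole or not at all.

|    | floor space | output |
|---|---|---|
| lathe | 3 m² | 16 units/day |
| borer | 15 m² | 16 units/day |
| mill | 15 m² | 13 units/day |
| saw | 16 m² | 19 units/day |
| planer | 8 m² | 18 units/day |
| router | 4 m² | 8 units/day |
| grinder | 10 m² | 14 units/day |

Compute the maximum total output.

Take lathe, saw, planer, and grinder: floor space 3 + 16 + 8 + 10 = 37 ≤ 37, output 16 + 19 + 18 + 14 = 67.
No other feasible combination does better.

67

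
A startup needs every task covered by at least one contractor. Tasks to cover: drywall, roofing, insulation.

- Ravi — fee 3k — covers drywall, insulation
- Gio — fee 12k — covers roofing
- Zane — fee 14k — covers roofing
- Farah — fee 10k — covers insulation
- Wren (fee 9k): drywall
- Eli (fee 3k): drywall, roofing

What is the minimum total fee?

Choose Ravi and Eli: together they cover drywall, roofing, insulation — every task.
Total fee: 3 + 3 = 6.
No cover costs less than 6.

6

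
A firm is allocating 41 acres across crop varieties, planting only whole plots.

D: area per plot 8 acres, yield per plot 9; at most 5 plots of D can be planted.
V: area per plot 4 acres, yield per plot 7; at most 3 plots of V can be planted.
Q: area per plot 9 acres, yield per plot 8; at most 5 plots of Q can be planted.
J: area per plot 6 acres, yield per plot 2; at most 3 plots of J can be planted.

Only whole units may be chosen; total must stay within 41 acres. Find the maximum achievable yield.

50

V has the best ratio (7/4); taking only V gives at most 3×7 = 21 (stopped by the supply cap of 3).
Mixing does better — 4×D and 2×V: area 40 ≤ 41, yield 4·9 + 2·7 = 50.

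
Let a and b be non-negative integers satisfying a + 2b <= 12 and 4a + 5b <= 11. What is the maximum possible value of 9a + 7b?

18

(a,b)=(2,0) is feasible, giving 18.
(a,b)=(1,1) is feasible, giving 16.
(a,b)=(1,0) is feasible, giving 9.
No feasible integer point exceeds 18.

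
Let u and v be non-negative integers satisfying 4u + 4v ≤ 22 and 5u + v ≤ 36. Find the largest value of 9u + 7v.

Relaxing integrality, the LP optimum is 49.50 at (u,v) = (5.5, 0), which is not an integer point.
(u,v)=(5,0): 4·5+4·0=20≤22, 5·5+1·0=25≤36, objective 45.
(u,v)=(4,1): 4·4+4·1=20≤22, 5·4+1·1=21≤36, objective 43.
No feasible integer point exceeds 45.

45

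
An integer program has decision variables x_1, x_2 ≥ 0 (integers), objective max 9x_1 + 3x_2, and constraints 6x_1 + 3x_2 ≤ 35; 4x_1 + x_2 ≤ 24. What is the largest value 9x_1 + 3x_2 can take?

Relaxing integrality, the LP optimum is 52.50 at (x_1,x_2) = (5.83, 0), which is not an integer point.
(x_1,x_2)=(5,1): 6·5+3·1=33≤35, 4·5+1·1=21≤24, objective 48.
(x_1,x_2)=(5,0): 6·5+3·0=30≤35, 4·5+1·0=20≤24, objective 45.
(x_1,x_2)=(4,2): 6·4+3·2=30≤35, 4·4+1·2=18≤24, objective 42.
The best lattice point is (5,1), giving 48.

48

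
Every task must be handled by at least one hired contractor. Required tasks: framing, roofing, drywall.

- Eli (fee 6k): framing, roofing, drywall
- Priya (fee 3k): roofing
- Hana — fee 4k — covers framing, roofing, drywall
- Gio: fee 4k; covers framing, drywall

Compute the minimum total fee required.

4

This is a weighted set-cover instance.
Hana alone covers framing, roofing, drywall — every task.
Total fee: 4.
No cover costs less than 4.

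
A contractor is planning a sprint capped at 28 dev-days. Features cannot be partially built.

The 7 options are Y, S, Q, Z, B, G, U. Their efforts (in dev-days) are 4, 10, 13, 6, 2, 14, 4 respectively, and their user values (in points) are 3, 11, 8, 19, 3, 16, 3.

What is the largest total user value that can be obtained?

Treat it as a binary knapsack problem.
Allowing fractional choices, the relaxed optimum would be about 44.6, but features are indivisible.
Y + Z + B + G: effort 4 + 6 + 2 + 14 = 26 ≤ 28, user value 3 + 19 + 3 + 16 = 41.
Z + B + G + U: effort 6 + 2 + 14 + 4 = 26 ≤ 28, user value 19 + 3 + 16 + 3 = 41.
Y + Z + G + U: effort 4 + 6 + 14 + 4 = 28 ≤ 28, user value 3 + 19 + 16 + 3 = 41.
The maximum user value is 41; one optimal choice is Y, Z, B, and G.

41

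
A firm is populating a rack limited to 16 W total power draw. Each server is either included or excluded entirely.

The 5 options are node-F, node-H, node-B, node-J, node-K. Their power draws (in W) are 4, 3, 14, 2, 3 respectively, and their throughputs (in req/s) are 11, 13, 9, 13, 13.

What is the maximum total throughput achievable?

node-F + node-H + node-J + node-K: power draw 4 + 3 + 2 + 3 = 12 ≤ 16, throughput 11 + 13 + 13 + 13 = 50.
node-H + node-J + node-K: power draw 3 + 2 + 3 = 8 ≤ 16, throughput 13 + 13 + 13 = 39.
Best is node-F, node-H, node-J, and node-K with total throughput 50.

50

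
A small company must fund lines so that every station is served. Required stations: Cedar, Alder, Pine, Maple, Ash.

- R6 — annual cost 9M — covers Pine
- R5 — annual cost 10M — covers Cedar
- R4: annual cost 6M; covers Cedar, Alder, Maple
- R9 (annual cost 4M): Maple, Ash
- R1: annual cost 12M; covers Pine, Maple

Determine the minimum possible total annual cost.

This is a weighted set-cover instance.
Choose R6, R4, and R9: together they cover Cedar, Alder, Pine, Maple, Ash — every station.
Total annual cost: 9 + 6 + 4 = 19.
No cover costs less than 19.

19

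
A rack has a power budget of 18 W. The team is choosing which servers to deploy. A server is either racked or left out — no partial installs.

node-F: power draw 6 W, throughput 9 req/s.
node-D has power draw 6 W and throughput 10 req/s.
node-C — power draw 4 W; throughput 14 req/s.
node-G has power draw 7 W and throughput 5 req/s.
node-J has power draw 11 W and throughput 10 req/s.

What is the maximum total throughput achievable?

33

Treat it as a binary knapsack problem.
Allowing fractional choices, the relaxed optimum would be about 34.8, but servers are indivisible.
node-F + node-C + node-G: power draw 6 + 4 + 7 = 17 ≤ 18, throughput 9 + 14 + 5 = 28.
node-F + node-D + node-C: power draw 6 + 6 + 4 = 16 ≤ 18, throughput 9 + 10 + 14 = 33.
node-D + node-C + node-G: power draw 6 + 4 + 7 = 17 ≤ 18, throughput 10 + 14 + 5 = 29.
Best is node-F, node-D, and node-C with total throughput 33.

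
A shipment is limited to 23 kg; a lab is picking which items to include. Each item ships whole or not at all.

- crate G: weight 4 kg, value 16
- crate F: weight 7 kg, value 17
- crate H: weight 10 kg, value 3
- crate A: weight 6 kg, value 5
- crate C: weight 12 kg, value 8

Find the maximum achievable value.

41

Allowing fractional choices, the relaxed optimum would be about 42.0, but items are indivisible.
crate G + crate F + crate C: weight 4 + 7 + 12 = 23 ≤ 23, value 16 + 17 + 8 = 41.
crate G + crate F + crate A: weight 4 + 7 + 6 = 17 ≤ 23, value 16 + 17 + 5 = 38.
Best is crate G, crate F, and crate C with total value 41.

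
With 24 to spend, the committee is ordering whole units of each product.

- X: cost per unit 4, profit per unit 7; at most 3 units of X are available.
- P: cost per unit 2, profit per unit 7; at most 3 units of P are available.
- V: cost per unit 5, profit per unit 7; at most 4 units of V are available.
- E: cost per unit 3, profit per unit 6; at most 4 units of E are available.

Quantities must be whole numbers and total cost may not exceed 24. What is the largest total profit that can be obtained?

Take 3×X, 3×P, and 2×E: cost 24 ≤ 24, profit 3·7 + 3·7 + 2·6 = 54.
P has the best ratio (7/2) and is taken to its limit of 3; remaining capacity is filled optimally with the others.

54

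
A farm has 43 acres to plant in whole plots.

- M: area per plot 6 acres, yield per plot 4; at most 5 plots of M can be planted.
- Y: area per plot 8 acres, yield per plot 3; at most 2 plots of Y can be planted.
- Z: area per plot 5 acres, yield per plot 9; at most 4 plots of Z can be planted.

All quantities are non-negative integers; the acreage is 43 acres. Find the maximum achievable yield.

This is a bounded integer knapsack.
Z has the best ratio (9/5); taking only Z gives at most 4×9 = 36 (stopped by the supply cap of 4).
Mixing does better — 3×M and 4×Z: area 38 ≤ 43, yield 3·4 + 4·9 = 48.

48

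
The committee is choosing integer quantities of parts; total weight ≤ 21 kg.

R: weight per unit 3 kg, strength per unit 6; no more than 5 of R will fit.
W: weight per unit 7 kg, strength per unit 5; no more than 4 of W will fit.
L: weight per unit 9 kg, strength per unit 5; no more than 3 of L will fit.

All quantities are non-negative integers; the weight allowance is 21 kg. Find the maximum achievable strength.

This is a bounded integer knapsack.
5×R: weight 15 ≤ 21, strength 5·6 = 30.
4×R and 1×L: weight 21 ≤ 21, strength 4·6 + 1·5 = 29.
Best is 30.

30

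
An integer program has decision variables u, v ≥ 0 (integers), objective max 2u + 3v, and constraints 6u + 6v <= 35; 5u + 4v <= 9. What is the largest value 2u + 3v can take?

The continuous relaxation peaks at (0, 2.25) with value 6.75; rounding to a feasible lattice point costs some objective.
(u,v)=(0,2) is feasible, giving 6.
(u,v)=(1,1) is feasible, giving 5.
(u,v)=(0,1) is feasible, giving 3.
Maximum is 6 at (u,v)=(0,2).

6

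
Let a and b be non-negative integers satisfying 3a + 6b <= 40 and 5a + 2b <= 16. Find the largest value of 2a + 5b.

(a,b)=(0,6): 3·0+6·6=36≤40, 5·0+2·6=12≤16, objective 30.
(a,b)=(1,5): 3·1+6·5=33≤40, 5·1+2·5=15≤16, objective 27.
No feasible integer point exceeds 30.

30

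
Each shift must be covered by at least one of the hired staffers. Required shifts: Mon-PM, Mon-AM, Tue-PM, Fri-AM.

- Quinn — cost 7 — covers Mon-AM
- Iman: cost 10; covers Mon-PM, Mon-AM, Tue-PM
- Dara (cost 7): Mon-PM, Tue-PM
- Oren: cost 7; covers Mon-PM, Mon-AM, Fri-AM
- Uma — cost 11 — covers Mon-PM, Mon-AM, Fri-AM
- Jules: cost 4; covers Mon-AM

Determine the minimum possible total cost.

14

Choose Dara and Oren: together they cover Mon-PM, Mon-AM, Tue-PM, Fri-AM — every shift.
Total cost: 7 + 7 = 14.
No cover costs less than 14.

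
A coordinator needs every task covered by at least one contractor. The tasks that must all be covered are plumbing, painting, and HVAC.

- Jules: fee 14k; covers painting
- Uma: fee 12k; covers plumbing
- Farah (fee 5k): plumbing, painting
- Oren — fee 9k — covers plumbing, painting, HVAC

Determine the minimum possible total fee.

The greedy cost-per-new-task heuristic would pick Farah and Oren for 14, but a cheaper cover exists.
Oren alone covers plumbing, painting, HVAC — every task.
Total fee: 9.
No cover costs less than 9.

9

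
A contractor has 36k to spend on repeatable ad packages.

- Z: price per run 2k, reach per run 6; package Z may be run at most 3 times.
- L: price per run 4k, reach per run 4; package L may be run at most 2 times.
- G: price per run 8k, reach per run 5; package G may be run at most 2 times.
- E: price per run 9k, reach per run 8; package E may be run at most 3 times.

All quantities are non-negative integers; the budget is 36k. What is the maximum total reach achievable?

43

This is a bounded integer knapsack.
3×Z and 3×E: price 33 ≤ 36, reach 3·6 + 3·8 = 42.
3×Z, 1×L, 1×G, and 2×E: price 36 ≤ 36, reach 3·6 + 1·4 + 1·5 + 2·8 = 43.
Best is 43.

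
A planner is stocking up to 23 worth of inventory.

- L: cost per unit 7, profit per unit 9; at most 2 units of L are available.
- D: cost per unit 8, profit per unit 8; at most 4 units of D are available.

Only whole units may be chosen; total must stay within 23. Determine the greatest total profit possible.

Take 2×L and 1×D: cost 22 ≤ 23, profit 2·9 + 1·8 = 26.
L has the best ratio (9/7) and is taken to its limit of 2; remaining capacity is filled optimally with the others.

26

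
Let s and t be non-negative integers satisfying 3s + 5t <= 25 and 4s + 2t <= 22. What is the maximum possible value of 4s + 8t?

(s,t)=(0,5): 3·0+5·5=25≤25, 4·0+2·5=10≤22, objective 40.
(s,t)=(1,4): 3·1+5·4=23≤25, 4·1+2·4=12≤22, objective 36.
(s,t)=(0,4): 3·0+5·4=20≤25, 4·0+2·4=8≤22, objective 32.
No feasible integer point exceeds 40.

40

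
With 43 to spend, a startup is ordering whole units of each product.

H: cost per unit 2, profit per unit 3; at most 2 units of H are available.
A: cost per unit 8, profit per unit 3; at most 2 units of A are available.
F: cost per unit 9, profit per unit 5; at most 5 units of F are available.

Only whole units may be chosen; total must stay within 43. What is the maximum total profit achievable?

26

This is a bounded integer knapsack.
H has the best ratio (3/2); taking only H gives at most 2×3 = 6 (stopped by the supply cap of 2).
Mixing does better — 2×H and 4×F: cost 40 ≤ 43, profit 2·3 + 4·5 = 26.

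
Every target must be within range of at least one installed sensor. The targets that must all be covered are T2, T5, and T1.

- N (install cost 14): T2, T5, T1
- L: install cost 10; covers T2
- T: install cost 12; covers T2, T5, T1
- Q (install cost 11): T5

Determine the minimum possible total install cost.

This is an integer covering problem.
T alone covers T2, T5, T1 — every target.
Total install cost: 12.
No cover costs less than 12.

12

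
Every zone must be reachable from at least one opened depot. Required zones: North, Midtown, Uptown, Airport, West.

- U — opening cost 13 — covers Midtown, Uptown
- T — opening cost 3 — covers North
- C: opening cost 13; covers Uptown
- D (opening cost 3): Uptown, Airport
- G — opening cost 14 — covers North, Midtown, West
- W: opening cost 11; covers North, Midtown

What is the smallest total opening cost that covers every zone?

The greedy cost-per-new-zone heuristic would pick D, T, and G for 20, but a cheaper cover exists.
Choose D and G: together they cover North, Midtown, Uptown, Airport, West — every zone.
Total opening cost: 3 + 14 = 17.
No cover costs less than 17.

17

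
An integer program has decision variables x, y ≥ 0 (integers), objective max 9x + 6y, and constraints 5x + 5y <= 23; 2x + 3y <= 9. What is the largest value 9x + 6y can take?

36

Relaxing integrality, the LP optimum is 40.50 at (x,y) = (4.5, 0), which is not an integer point.
(x,y)=(4,0) is feasible, giving 36.
(x,y)=(3,1) is feasible, giving 33.
(x,y)=(3,0) is feasible, giving 27.
Maximum is 36 at (x,y)=(4,0).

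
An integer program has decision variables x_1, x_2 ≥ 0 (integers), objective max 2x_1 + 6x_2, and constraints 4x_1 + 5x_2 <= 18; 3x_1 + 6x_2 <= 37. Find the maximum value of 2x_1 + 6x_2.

18

Relaxing integrality, the LP optimum is 21.60 at (x_1,x_2) = (0, 3.6), which is not an integer point.
(x_1,x_2)=(0,3): 4·0+5·3=15≤18, 3·0+6·3=18≤37, objective 18.
(x_1,x_2)=(1,2): 4·1+5·2=14≤18, 3·1+6·2=15≤37, objective 14.
(x_1,x_2)=(0,2): 4·0+5·2=10≤18, 3·0+6·2=12≤37, objective 12.
Maximum is 18 at (x_1,x_2)=(0,3).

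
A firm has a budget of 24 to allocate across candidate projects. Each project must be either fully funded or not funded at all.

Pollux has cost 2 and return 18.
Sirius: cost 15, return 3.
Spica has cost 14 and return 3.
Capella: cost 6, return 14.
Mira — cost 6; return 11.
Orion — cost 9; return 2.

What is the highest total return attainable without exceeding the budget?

This is an integer program with binary decision variables.
Take Pollux, Capella, Mira, and Orion: cost 2 + 6 + 6 + 9 = 23 ≤ 24, return 18 + 14 + 11 + 2 = 45.
No other feasible combination does better.

45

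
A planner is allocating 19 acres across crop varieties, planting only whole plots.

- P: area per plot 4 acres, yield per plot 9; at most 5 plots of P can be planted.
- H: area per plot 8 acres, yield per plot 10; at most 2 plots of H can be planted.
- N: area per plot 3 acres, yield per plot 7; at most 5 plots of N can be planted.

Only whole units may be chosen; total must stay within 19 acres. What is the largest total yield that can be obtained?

44

This is a bounded integer knapsack.
1×P and 5×N: area 19 ≤ 19, yield 1·9 + 5·7 = 44.
4×P and 1×N: area 19 ≤ 19, yield 4·9 + 1·7 = 43.
Best is 44.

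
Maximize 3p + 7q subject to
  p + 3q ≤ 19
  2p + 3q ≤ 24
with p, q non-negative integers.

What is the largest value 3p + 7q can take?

47

(p,q)=(4,5) is feasible, giving 47.
(p,q)=(6,4) is feasible, giving 46.
(p,q)=(3,5) is feasible, giving 44.
(p,q)=(5,4) is feasible, giving 43.
Maximum is 47 at (p,q)=(4,5).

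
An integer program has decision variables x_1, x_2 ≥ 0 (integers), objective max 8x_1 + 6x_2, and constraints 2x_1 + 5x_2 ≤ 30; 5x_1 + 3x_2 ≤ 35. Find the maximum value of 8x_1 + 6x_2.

58

The continuous relaxation peaks at (4.47, 4.21) with value 61.05; rounding to a feasible lattice point costs some objective.
(x_1,x_2)=(5,3): 2·5+5·3=25≤30, 5·5+3·3=34≤35, objective 58.
(x_1,x_2)=(4,4): 2·4+5·4=28≤30, 5·4+3·4=32≤35, objective 56.
The best lattice point is (5,3), giving 58.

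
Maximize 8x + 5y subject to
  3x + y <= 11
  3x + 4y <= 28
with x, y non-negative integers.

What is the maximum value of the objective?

41

(x,y)=(2,5): 3·2+1·5=11≤11, 3·2+4·5=26≤28, objective 41.
(x,y)=(1,6): 3·1+1·6=9≤11, 3·1+4·6=27≤28, objective 38.
Maximum is 41 at (x,y)=(2,5).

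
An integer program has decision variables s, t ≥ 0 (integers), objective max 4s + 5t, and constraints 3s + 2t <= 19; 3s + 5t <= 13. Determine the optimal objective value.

16

The continuous relaxation peaks at (4.33, 0) with value 17.33; rounding to a feasible lattice point costs some objective.
(s,t)=(4,0) is feasible, giving 16.
(s,t)=(3,0) is feasible, giving 12.
No feasible integer point exceeds 16.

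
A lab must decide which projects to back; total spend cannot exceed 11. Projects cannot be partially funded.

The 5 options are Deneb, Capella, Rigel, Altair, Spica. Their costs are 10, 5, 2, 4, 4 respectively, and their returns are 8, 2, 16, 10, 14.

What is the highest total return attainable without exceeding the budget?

40

This is a 0-1 knapsack instance.
Capella + Rigel + Spica: cost 5 + 2 + 4 = 11 ≤ 11, return 2 + 16 + 14 = 32.
Rigel + Altair + Spica: cost 2 + 4 + 4 = 10 ≤ 11, return 16 + 10 + 14 = 40.
Best is Rigel, Altair, and Spica with total return 40.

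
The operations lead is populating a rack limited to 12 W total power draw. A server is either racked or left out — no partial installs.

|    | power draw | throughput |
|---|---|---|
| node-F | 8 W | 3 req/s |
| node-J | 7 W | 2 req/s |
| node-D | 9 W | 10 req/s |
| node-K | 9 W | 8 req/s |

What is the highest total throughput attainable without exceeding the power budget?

10

Allowing fractional choices, the relaxed optimum would be about 12.7, but servers are indivisible.
node-F: power draw 8 ≤ 12, throughput 3.
node-K: power draw 9 ≤ 12, throughput 8.
node-D: power draw 9 ≤ 12, throughput 10.
Best is node-D with total throughput 10.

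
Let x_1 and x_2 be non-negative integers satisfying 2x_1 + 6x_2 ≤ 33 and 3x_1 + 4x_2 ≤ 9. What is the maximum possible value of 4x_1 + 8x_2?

16

(x_1,x_2)=(0,2): 2·0+6·2=12≤33, 3·0+4·2=8≤9, objective 16.
(x_1,x_2)=(1,1): 2·1+6·1=8≤33, 3·1+4·1=7≤9, objective 12.
Maximum is 16 at (x_1,x_2)=(0,2).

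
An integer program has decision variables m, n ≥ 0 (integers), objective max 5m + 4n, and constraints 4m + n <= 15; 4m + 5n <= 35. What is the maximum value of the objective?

(m,n)=(2,5): 4·2+1·5=13≤15, 4·2+5·5=33≤35, objective 30.
(m,n)=(1,6): 4·1+1·6=10≤15, 4·1+5·6=34≤35, objective 29.
The best lattice point is (2,5), giving 30.

30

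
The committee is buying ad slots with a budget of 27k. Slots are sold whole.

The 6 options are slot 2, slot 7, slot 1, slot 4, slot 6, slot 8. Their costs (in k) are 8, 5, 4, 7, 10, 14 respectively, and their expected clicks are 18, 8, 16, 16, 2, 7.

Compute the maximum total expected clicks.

58

Take slot 2, slot 7, slot 1, and slot 4: cost 8 + 5 + 4 + 7 = 24 ≤ 27, expected clicks 18 + 8 + 16 + 16 = 58.
No other feasible combination does better.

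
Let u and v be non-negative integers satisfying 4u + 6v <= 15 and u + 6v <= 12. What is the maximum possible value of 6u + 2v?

18

(u,v)=(3,0) is feasible, giving 18.
(u,v)=(2,1) is feasible, giving 14.
No feasible integer point exceeds 18.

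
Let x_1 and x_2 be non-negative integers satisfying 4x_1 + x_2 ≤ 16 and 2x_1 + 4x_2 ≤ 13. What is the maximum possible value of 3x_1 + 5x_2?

Relaxing integrality, the LP optimum is 18.07 at (x_1,x_2) = (3.64, 1.43), which is not an integer point.
(x_1,x_2)=(2,2): 4·2+1·2=10≤16, 2·2+4·2=12≤13, objective 16.
(x_1,x_2)=(3,1): 4·3+1·1=13≤16, 2·3+4·1=10≤13, objective 14.
No feasible integer point exceeds 16.

16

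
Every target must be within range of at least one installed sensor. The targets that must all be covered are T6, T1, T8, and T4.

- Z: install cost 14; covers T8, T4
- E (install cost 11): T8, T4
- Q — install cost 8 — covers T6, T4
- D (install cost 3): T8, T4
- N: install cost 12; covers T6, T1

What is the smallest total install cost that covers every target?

15

This is an integer covering problem.
Choose D and N: together they cover T6, T1, T8, T4 — every target.
Total install cost: 3 + 12 = 15.
No cover costs less than 15.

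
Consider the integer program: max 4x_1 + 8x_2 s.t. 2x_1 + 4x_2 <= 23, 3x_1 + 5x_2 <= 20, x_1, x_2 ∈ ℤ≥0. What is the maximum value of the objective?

32

(x_1,x_2)=(0,4) is feasible, giving 32.
(x_1,x_2)=(1,3) is feasible, giving 28.
(x_1,x_2)=(0,3) is feasible, giving 24.
Maximum is 32 at (x_1,x_2)=(0,4).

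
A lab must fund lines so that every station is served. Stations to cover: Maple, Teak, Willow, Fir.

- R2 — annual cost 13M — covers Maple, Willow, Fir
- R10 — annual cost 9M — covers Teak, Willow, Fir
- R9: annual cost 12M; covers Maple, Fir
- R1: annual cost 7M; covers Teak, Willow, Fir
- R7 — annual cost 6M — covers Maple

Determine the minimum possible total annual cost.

13

Choose R1 and R7: together they cover Maple, Teak, Willow, Fir — every station.
Total annual cost: 7 + 6 = 13.
No cover costs less than 13.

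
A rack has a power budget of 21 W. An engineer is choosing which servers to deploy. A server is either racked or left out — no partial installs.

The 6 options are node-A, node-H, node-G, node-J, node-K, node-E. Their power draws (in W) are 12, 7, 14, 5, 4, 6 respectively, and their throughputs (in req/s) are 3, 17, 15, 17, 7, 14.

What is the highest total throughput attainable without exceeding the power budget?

This is an integer program with binary decision variables.
Allowing fractional choices, the relaxed optimum would be about 53.2, but servers are indivisible.
node-H + node-J + node-K: power draw 7 + 5 + 4 = 16 ≤ 21, throughput 17 + 17 + 7 = 41.
node-H + node-J + node-E: power draw 7 + 5 + 6 = 18 ≤ 21, throughput 17 + 17 + 14 = 48.
node-J + node-K + node-E: power draw 5 + 4 + 6 = 15 ≤ 21, throughput 17 + 7 + 14 = 38.
Best is node-H, node-J, and node-E with total throughput 48.

48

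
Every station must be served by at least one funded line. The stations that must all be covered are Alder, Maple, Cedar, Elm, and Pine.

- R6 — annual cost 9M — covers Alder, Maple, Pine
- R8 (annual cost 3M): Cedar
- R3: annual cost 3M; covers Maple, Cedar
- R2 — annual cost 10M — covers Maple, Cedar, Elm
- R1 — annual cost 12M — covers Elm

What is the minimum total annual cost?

The greedy cost-per-new-station heuristic would pick R3, R6, and R2 for 22, but a cheaper cover exists.
Choose R6 and R2: together they cover Alder, Maple, Cedar, Elm, Pine — every station.
Total annual cost: 9 + 10 = 19.
No cover costs less than 19.

19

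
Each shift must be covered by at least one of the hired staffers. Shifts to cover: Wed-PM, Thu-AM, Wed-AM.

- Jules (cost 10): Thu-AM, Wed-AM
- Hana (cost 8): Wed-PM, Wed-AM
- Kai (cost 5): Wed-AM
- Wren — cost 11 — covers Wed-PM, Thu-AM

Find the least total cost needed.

16

This is a weighted set-cover instance.
The greedy cost-per-new-shift heuristic would pick Hana and Jules for 18, but a cheaper cover exists.
Choose Kai and Wren: together they cover Wed-PM, Thu-AM, Wed-AM — every shift.
Total cost: 5 + 11 = 16.
No cover costs less than 16.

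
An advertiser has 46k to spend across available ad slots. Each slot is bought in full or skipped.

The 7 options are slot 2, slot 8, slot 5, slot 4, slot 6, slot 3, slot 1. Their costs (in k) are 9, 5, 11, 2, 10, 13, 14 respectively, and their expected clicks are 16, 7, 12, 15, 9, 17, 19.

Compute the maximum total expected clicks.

74

This is an integer program with binary decision variables.
Allowing fractional choices, the relaxed optimum would be about 77.3, but ad slots are indivisible.
slot 2 + slot 5 + slot 4 + slot 6 + slot 1: cost 9 + 11 + 2 + 10 + 14 = 46 ≤ 46, expected clicks 16 + 12 + 15 + 9 + 19 = 71.
slot 2 + slot 8 + slot 4 + slot 3 + slot 1: cost 9 + 5 + 2 + 13 + 14 = 43 ≤ 46, expected clicks 16 + 7 + 15 + 17 + 19 = 74.
Best is slot 2, slot 8, slot 4, slot 3, and slot 1 with total expected clicks 74.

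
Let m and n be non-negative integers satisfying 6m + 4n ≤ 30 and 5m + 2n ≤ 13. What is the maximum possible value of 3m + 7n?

42

Relaxing integrality, the LP optimum is 45.50 at (m,n) = (0, 6.5), which is not an integer point.
(m,n)=(0,6): 6·0+4·6=24≤30, 5·0+2·6=12≤13, objective 42.
(m,n)=(0,5): 6·0+4·5=20≤30, 5·0+2·5=10≤13, objective 35.
No feasible integer point exceeds 42.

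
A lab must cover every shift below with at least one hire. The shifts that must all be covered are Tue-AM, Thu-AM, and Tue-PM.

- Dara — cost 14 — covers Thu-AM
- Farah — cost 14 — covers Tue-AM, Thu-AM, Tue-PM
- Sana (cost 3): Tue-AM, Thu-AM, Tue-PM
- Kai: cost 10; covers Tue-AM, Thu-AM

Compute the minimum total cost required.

Sana alone covers Tue-AM, Thu-AM, Tue-PM — every shift.
Total cost: 3.

3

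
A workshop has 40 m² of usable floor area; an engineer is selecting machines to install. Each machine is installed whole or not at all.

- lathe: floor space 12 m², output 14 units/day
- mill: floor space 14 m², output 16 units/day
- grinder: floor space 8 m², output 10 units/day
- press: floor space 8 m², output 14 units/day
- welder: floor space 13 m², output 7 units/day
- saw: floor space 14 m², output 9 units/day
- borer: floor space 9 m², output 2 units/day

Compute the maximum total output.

Take lathe, mill, and press: floor space 12 + 14 + 8 = 34 ≤ 40, output 14 + 16 + 14 = 44.
No other feasible combination does better.

44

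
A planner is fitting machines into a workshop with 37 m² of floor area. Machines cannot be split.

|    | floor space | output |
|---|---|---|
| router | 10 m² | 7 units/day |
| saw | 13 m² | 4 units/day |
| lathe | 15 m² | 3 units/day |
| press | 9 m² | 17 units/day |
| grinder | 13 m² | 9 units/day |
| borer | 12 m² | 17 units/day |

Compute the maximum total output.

Allowing fractional choices, the relaxed optimum would be about 45.2, but machines are indivisible.
saw + press + borer: floor space 13 + 9 + 12 = 34 ≤ 37, output 4 + 17 + 17 = 38.
press + grinder + borer: floor space 9 + 13 + 12 = 34 ≤ 37, output 17 + 9 + 17 = 43.
router + press + borer: floor space 10 + 9 + 12 = 31 ≤ 37, output 7 + 17 + 17 = 41.
Best is press, grinder, and borer with total output 43.

43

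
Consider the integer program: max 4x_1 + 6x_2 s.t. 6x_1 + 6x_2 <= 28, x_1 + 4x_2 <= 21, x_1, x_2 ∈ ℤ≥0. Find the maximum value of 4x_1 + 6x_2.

24

The continuous relaxation peaks at (0, 4.67) with value 28.00; rounding to a feasible lattice point costs some objective.
(x_1,x_2)=(0,4): 6·0+6·4=24≤28, 1·0+4·4=16≤21, objective 24.
(x_1,x_2)=(1,3): 6·1+6·3=24≤28, 1·1+4·3=13≤21, objective 22.
(x_1,x_2)=(0,3): 6·0+6·3=18≤28, 1·0+4·3=12≤21, objective 18.
The best lattice point is (0,4), giving 24.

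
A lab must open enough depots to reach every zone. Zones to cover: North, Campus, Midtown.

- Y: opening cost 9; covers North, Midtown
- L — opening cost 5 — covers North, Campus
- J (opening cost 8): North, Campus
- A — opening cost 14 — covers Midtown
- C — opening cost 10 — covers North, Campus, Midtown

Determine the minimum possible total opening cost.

The greedy cost-per-new-zone heuristic would pick L and Y for 14, but a cheaper cover exists.
C alone covers North, Campus, Midtown — every zone.
Total opening cost: 10.
No cover costs less than 10.

10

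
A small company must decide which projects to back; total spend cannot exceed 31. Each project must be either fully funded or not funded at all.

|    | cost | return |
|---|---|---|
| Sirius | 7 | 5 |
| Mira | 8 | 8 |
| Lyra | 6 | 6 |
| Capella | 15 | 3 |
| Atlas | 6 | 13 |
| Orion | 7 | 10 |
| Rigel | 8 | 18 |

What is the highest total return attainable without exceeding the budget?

49

Take Mira, Atlas, Orion, and Rigel: cost 8 + 6 + 7 + 8 = 29 ≤ 31, return 8 + 13 + 10 + 18 = 49.
No other feasible combination does better.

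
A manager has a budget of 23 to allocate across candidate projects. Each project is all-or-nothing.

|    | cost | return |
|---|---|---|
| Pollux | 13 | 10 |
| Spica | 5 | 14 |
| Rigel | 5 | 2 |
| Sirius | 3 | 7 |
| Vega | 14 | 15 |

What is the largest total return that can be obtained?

Spica + Sirius + Vega: cost 5 + 3 + 14 = 22 ≤ 23, return 14 + 7 + 15 = 36.
Pollux + Spica + Sirius: cost 13 + 5 + 3 = 21 ≤ 23, return 10 + 14 + 7 = 31.
Best is Spica, Sirius, and Vega with total return 36.

36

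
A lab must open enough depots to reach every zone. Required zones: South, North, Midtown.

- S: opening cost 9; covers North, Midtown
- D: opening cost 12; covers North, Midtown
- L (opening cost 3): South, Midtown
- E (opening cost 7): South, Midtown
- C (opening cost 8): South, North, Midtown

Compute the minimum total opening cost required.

8

This is an integer covering problem.
The greedy cost-per-new-zone heuristic would pick L and C for 11, but a cheaper cover exists.
C alone covers South, North, Midtown — every zone.
Total opening cost: 8.
No cover costs less than 8.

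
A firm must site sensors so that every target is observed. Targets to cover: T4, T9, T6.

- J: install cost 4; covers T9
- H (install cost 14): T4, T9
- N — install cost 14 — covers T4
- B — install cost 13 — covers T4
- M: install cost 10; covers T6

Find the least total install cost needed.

Choose H and M: together they cover T4, T9, T6 — every target.
Total install cost: 14 + 10 = 24.

24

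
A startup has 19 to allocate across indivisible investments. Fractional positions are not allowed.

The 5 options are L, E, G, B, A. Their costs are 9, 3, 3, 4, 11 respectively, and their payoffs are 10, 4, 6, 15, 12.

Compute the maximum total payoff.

35

This is a 0-1 knapsack instance.
G + B + A: cost 3 + 4 + 11 = 18 ≤ 19, payoff 6 + 15 + 12 = 33.
L + E + G + B: cost 9 + 3 + 3 + 4 = 19 ≤ 19, payoff 10 + 4 + 6 + 15 = 35.
L + G + B: cost 9 + 3 + 4 = 16 ≤ 19, payoff 10 + 6 + 15 = 31.
Best is L, E, G, and B with total payoff 35.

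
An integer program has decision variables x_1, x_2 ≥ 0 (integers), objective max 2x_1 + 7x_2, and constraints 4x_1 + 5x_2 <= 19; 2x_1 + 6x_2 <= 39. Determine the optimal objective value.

23

Relaxing integrality, the LP optimum is 26.60 at (x_1,x_2) = (0, 3.8), which is not an integer point.
(x_1,x_2)=(1,3): 4·1+5·3=19≤19, 2·1+6·3=20≤39, objective 23.
(x_1,x_2)=(0,3): 4·0+5·3=15≤19, 2·0+6·3=18≤39, objective 21.
No feasible integer point exceeds 23.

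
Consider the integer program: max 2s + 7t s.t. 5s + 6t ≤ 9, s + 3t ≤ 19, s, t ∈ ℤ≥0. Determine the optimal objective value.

7

(s,t)=(0,1): 5·0+6·1=6≤9, 1·0+3·1=3≤19, objective 7.
(s,t)=(1,0): 5·1+6·0=5≤9, 1·1+3·0=1≤19, objective 2.
(s,t)=(0,0): 5·0+6·0=0≤9, 1·0+3·0=0≤19, objective 0.
No feasible integer point exceeds 7.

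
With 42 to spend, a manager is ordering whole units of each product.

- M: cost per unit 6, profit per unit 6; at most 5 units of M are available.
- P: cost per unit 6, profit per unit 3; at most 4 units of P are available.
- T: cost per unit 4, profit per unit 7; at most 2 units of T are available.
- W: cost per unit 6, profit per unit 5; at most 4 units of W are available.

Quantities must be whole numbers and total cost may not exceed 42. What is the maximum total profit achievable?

44

Take 5×M and 2×T: cost 38 ≤ 42, profit 5·6 + 2·7 = 44.
T has the best ratio (7/4) and is taken to its limit of 2; remaining capacity is filled optimally with the others.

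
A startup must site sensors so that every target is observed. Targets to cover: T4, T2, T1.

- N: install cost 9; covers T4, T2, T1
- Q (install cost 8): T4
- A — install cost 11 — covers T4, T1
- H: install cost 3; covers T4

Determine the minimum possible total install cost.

N alone covers T4, T2, T1 — every target.
Total install cost: 9.
No cover costs less than 9.

9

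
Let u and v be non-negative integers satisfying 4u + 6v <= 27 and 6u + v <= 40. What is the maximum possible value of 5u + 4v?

(u,v)=(6,0): 4·6+6·0=24≤27, 6·6+1·0=36≤40, objective 30.
(u,v)=(5,1): 4·5+6·1=26≤27, 6·5+1·1=31≤40, objective 29.
(u,v)=(5,0): 4·5+6·0=20≤27, 6·5+1·0=30≤40, objective 25.
No feasible integer point exceeds 30.

30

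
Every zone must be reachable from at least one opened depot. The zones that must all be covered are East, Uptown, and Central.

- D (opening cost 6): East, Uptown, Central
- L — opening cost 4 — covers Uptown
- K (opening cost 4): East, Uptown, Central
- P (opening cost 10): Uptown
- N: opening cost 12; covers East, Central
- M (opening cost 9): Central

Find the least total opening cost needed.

This is a weighted set-cover instance.
K alone covers East, Uptown, Central — every zone.
Total opening cost: 4.
No cover costs less than 4.

4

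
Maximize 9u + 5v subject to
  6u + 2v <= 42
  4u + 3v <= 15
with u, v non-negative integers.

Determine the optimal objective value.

The continuous relaxation peaks at (3.75, 0) with value 33.75; rounding to a feasible lattice point costs some objective.
(u,v)=(3,1): 6·3+2·1=20≤42, 4·3+3·1=15≤15, objective 32.
(u,v)=(2,2): 6·2+2·2=16≤42, 4·2+3·2=14≤15, objective 28.
(u,v)=(3,0): 6·3+2·0=18≤42, 4·3+3·0=12≤15, objective 27.
(u,v)=(2,1): 6·2+2·1=14≤42, 4·2+3·1=11≤15, objective 23.
No feasible integer point exceeds 32.

32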